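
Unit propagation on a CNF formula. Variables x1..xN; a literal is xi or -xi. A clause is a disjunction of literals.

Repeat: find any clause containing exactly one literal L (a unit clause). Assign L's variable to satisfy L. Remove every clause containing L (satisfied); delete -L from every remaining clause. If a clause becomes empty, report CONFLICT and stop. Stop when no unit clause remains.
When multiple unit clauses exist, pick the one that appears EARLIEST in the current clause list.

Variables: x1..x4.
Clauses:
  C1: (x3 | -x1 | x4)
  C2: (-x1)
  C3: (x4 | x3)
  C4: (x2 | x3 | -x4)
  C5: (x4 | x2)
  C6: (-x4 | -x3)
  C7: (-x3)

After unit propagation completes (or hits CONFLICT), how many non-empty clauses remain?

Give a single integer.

unit clause [-1] forces x1=F; simplify:
  satisfied 2 clause(s); 5 remain; assigned so far: [1]
unit clause [-3] forces x3=F; simplify:
  drop 3 from [4, 3] -> [4]
  drop 3 from [2, 3, -4] -> [2, -4]
  satisfied 2 clause(s); 3 remain; assigned so far: [1, 3]
unit clause [4] forces x4=T; simplify:
  drop -4 from [2, -4] -> [2]
  satisfied 2 clause(s); 1 remain; assigned so far: [1, 3, 4]
unit clause [2] forces x2=T; simplify:
  satisfied 1 clause(s); 0 remain; assigned so far: [1, 2, 3, 4]

Answer: 0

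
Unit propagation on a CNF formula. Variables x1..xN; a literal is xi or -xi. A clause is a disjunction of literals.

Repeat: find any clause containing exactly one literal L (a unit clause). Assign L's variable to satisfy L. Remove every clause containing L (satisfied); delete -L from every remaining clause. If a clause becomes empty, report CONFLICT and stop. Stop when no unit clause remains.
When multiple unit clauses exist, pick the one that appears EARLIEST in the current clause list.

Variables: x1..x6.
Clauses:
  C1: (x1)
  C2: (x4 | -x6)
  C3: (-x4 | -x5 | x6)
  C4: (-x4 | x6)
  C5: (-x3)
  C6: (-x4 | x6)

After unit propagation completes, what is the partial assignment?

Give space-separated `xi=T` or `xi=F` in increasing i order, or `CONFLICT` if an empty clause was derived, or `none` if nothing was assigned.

Answer: x1=T x3=F

Derivation:
unit clause [1] forces x1=T; simplify:
  satisfied 1 clause(s); 5 remain; assigned so far: [1]
unit clause [-3] forces x3=F; simplify:
  satisfied 1 clause(s); 4 remain; assigned so far: [1, 3]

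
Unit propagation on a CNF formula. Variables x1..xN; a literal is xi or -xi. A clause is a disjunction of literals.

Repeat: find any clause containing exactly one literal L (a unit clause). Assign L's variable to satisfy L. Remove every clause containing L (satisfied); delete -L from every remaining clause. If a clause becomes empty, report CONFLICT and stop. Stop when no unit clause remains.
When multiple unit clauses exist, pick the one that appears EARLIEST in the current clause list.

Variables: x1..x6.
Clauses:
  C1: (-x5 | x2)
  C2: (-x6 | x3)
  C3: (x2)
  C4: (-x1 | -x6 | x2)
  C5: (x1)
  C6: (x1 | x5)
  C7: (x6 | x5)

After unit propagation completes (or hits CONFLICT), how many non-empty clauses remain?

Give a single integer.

unit clause [2] forces x2=T; simplify:
  satisfied 3 clause(s); 4 remain; assigned so far: [2]
unit clause [1] forces x1=T; simplify:
  satisfied 2 clause(s); 2 remain; assigned so far: [1, 2]

Answer: 2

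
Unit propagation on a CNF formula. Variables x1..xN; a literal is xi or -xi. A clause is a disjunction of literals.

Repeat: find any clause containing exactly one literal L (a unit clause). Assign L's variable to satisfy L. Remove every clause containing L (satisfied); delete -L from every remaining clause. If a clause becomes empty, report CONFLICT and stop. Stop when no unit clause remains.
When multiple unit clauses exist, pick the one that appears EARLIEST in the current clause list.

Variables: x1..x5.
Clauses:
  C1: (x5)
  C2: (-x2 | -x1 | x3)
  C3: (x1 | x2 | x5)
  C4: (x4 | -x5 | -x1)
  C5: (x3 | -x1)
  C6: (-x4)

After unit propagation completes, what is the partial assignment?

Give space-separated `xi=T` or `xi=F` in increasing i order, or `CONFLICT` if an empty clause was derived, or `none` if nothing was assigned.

unit clause [5] forces x5=T; simplify:
  drop -5 from [4, -5, -1] -> [4, -1]
  satisfied 2 clause(s); 4 remain; assigned so far: [5]
unit clause [-4] forces x4=F; simplify:
  drop 4 from [4, -1] -> [-1]
  satisfied 1 clause(s); 3 remain; assigned so far: [4, 5]
unit clause [-1] forces x1=F; simplify:
  satisfied 3 clause(s); 0 remain; assigned so far: [1, 4, 5]

Answer: x1=F x4=F x5=T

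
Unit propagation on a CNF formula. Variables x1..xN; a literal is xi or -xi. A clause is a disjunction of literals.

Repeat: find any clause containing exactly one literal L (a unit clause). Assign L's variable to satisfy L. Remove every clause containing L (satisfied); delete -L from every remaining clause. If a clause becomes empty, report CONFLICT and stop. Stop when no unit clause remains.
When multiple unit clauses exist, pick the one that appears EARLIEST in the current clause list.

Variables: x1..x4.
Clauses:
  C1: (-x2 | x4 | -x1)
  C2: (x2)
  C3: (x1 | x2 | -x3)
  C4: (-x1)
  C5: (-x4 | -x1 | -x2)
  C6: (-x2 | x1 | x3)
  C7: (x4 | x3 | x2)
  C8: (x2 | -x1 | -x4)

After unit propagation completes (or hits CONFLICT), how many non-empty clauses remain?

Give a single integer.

Answer: 0

Derivation:
unit clause [2] forces x2=T; simplify:
  drop -2 from [-2, 4, -1] -> [4, -1]
  drop -2 from [-4, -1, -2] -> [-4, -1]
  drop -2 from [-2, 1, 3] -> [1, 3]
  satisfied 4 clause(s); 4 remain; assigned so far: [2]
unit clause [-1] forces x1=F; simplify:
  drop 1 from [1, 3] -> [3]
  satisfied 3 clause(s); 1 remain; assigned so far: [1, 2]
unit clause [3] forces x3=T; simplify:
  satisfied 1 clause(s); 0 remain; assigned so far: [1, 2, 3]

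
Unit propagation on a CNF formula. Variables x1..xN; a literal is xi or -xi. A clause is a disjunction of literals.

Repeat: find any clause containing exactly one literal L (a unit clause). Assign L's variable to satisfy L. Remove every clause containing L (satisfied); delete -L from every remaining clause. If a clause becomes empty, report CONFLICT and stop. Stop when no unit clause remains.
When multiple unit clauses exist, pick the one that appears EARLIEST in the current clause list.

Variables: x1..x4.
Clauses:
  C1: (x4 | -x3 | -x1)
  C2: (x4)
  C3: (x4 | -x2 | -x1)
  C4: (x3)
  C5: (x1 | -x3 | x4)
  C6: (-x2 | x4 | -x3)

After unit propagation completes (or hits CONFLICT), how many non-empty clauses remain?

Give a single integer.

Answer: 0

Derivation:
unit clause [4] forces x4=T; simplify:
  satisfied 5 clause(s); 1 remain; assigned so far: [4]
unit clause [3] forces x3=T; simplify:
  satisfied 1 clause(s); 0 remain; assigned so far: [3, 4]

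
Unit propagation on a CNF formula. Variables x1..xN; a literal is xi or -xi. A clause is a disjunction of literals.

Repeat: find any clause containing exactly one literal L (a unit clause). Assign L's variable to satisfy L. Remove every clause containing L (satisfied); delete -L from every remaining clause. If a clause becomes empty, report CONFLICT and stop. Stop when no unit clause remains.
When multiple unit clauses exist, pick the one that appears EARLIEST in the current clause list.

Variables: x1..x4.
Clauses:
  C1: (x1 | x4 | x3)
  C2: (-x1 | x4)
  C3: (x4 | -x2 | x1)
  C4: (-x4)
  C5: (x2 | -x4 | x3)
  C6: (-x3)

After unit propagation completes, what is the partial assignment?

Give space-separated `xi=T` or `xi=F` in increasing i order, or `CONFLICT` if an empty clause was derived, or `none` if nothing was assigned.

unit clause [-4] forces x4=F; simplify:
  drop 4 from [1, 4, 3] -> [1, 3]
  drop 4 from [-1, 4] -> [-1]
  drop 4 from [4, -2, 1] -> [-2, 1]
  satisfied 2 clause(s); 4 remain; assigned so far: [4]
unit clause [-1] forces x1=F; simplify:
  drop 1 from [1, 3] -> [3]
  drop 1 from [-2, 1] -> [-2]
  satisfied 1 clause(s); 3 remain; assigned so far: [1, 4]
unit clause [3] forces x3=T; simplify:
  drop -3 from [-3] -> [] (empty!)
  satisfied 1 clause(s); 2 remain; assigned so far: [1, 3, 4]
CONFLICT (empty clause)

Answer: CONFLICT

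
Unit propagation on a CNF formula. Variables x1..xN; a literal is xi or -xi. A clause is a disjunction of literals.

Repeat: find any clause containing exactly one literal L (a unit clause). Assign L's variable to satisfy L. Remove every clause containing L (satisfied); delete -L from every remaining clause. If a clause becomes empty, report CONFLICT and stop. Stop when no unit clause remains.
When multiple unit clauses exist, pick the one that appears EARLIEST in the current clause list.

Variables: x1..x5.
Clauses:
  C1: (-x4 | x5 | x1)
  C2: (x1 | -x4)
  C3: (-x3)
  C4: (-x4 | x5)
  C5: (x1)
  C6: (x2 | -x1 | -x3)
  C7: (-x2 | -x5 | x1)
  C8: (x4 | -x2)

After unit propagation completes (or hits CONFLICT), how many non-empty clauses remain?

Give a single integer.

Answer: 2

Derivation:
unit clause [-3] forces x3=F; simplify:
  satisfied 2 clause(s); 6 remain; assigned so far: [3]
unit clause [1] forces x1=T; simplify:
  satisfied 4 clause(s); 2 remain; assigned so far: [1, 3]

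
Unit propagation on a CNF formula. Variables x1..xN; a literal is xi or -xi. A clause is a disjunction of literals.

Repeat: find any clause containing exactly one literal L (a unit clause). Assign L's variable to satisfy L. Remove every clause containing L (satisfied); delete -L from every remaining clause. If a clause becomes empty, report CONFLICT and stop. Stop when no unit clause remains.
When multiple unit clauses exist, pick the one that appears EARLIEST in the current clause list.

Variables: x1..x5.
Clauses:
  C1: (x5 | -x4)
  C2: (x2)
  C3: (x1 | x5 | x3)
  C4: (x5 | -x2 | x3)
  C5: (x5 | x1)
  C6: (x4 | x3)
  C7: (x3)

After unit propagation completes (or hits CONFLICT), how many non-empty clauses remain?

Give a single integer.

unit clause [2] forces x2=T; simplify:
  drop -2 from [5, -2, 3] -> [5, 3]
  satisfied 1 clause(s); 6 remain; assigned so far: [2]
unit clause [3] forces x3=T; simplify:
  satisfied 4 clause(s); 2 remain; assigned so far: [2, 3]

Answer: 2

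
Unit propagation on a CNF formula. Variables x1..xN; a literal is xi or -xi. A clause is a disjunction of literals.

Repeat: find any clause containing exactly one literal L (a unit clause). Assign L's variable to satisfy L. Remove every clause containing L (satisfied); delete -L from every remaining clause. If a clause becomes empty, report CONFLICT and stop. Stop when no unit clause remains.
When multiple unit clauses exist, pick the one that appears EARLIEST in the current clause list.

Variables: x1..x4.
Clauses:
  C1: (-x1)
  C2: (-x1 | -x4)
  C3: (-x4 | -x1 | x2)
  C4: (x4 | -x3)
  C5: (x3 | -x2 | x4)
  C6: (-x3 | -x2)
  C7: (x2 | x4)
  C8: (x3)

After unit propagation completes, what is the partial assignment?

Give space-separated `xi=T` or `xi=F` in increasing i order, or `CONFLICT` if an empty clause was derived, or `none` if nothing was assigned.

unit clause [-1] forces x1=F; simplify:
  satisfied 3 clause(s); 5 remain; assigned so far: [1]
unit clause [3] forces x3=T; simplify:
  drop -3 from [4, -3] -> [4]
  drop -3 from [-3, -2] -> [-2]
  satisfied 2 clause(s); 3 remain; assigned so far: [1, 3]
unit clause [4] forces x4=T; simplify:
  satisfied 2 clause(s); 1 remain; assigned so far: [1, 3, 4]
unit clause [-2] forces x2=F; simplify:
  satisfied 1 clause(s); 0 remain; assigned so far: [1, 2, 3, 4]

Answer: x1=F x2=F x3=T x4=T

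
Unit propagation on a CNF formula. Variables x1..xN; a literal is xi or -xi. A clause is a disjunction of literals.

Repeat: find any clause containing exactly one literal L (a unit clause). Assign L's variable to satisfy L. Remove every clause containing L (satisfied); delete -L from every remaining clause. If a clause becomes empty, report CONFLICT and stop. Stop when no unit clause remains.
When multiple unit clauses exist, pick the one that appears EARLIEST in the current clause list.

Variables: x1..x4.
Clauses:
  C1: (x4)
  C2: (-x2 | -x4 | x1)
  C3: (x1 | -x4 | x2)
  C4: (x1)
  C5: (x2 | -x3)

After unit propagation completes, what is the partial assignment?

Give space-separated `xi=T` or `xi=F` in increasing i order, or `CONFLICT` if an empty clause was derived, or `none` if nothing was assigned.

unit clause [4] forces x4=T; simplify:
  drop -4 from [-2, -4, 1] -> [-2, 1]
  drop -4 from [1, -4, 2] -> [1, 2]
  satisfied 1 clause(s); 4 remain; assigned so far: [4]
unit clause [1] forces x1=T; simplify:
  satisfied 3 clause(s); 1 remain; assigned so far: [1, 4]

Answer: x1=T x4=T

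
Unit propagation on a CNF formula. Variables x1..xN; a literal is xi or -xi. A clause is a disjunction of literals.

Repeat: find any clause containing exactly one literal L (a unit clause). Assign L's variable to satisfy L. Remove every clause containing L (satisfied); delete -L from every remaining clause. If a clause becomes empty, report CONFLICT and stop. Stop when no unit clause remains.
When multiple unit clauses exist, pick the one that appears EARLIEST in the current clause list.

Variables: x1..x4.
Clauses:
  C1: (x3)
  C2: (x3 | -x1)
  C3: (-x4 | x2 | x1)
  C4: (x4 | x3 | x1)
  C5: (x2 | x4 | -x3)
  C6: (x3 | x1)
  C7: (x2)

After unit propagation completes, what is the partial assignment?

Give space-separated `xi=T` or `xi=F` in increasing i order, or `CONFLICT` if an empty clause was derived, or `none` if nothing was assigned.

unit clause [3] forces x3=T; simplify:
  drop -3 from [2, 4, -3] -> [2, 4]
  satisfied 4 clause(s); 3 remain; assigned so far: [3]
unit clause [2] forces x2=T; simplify:
  satisfied 3 clause(s); 0 remain; assigned so far: [2, 3]

Answer: x2=T x3=T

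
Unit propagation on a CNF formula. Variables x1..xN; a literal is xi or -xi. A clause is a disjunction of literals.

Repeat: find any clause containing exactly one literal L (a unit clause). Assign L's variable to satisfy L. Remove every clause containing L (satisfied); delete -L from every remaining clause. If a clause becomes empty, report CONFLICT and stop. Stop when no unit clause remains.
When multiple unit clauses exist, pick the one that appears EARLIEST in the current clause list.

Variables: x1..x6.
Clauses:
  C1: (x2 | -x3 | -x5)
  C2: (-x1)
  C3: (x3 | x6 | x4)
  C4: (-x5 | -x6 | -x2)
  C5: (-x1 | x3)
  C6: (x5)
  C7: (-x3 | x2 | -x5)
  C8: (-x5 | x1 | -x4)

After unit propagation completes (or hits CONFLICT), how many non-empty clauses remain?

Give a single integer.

Answer: 4

Derivation:
unit clause [-1] forces x1=F; simplify:
  drop 1 from [-5, 1, -4] -> [-5, -4]
  satisfied 2 clause(s); 6 remain; assigned so far: [1]
unit clause [5] forces x5=T; simplify:
  drop -5 from [2, -3, -5] -> [2, -3]
  drop -5 from [-5, -6, -2] -> [-6, -2]
  drop -5 from [-3, 2, -5] -> [-3, 2]
  drop -5 from [-5, -4] -> [-4]
  satisfied 1 clause(s); 5 remain; assigned so far: [1, 5]
unit clause [-4] forces x4=F; simplify:
  drop 4 from [3, 6, 4] -> [3, 6]
  satisfied 1 clause(s); 4 remain; assigned so far: [1, 4, 5]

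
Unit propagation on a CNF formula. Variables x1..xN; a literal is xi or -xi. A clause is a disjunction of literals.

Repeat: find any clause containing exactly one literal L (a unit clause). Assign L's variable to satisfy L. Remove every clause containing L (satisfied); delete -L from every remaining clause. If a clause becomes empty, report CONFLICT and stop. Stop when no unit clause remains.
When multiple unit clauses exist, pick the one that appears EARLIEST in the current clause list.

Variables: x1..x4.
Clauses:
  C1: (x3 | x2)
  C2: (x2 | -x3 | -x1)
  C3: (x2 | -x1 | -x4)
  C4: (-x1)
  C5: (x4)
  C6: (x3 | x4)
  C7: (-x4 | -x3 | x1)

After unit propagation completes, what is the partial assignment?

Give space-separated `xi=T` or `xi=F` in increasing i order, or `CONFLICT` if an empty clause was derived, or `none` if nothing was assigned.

Answer: x1=F x2=T x3=F x4=T

Derivation:
unit clause [-1] forces x1=F; simplify:
  drop 1 from [-4, -3, 1] -> [-4, -3]
  satisfied 3 clause(s); 4 remain; assigned so far: [1]
unit clause [4] forces x4=T; simplify:
  drop -4 from [-4, -3] -> [-3]
  satisfied 2 clause(s); 2 remain; assigned so far: [1, 4]
unit clause [-3] forces x3=F; simplify:
  drop 3 from [3, 2] -> [2]
  satisfied 1 clause(s); 1 remain; assigned so far: [1, 3, 4]
unit clause [2] forces x2=T; simplify:
  satisfied 1 clause(s); 0 remain; assigned so far: [1, 2, 3, 4]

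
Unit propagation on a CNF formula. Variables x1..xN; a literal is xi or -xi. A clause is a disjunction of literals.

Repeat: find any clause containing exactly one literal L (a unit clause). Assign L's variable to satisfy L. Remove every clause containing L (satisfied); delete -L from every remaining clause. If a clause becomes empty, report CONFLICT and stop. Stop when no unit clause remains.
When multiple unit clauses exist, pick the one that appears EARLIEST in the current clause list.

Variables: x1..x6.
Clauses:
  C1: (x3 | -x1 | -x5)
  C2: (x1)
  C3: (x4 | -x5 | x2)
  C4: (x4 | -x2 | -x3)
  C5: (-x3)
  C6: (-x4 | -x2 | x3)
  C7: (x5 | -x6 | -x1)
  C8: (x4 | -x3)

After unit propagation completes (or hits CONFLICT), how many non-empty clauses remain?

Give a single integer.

unit clause [1] forces x1=T; simplify:
  drop -1 from [3, -1, -5] -> [3, -5]
  drop -1 from [5, -6, -1] -> [5, -6]
  satisfied 1 clause(s); 7 remain; assigned so far: [1]
unit clause [-3] forces x3=F; simplify:
  drop 3 from [3, -5] -> [-5]
  drop 3 from [-4, -2, 3] -> [-4, -2]
  satisfied 3 clause(s); 4 remain; assigned so far: [1, 3]
unit clause [-5] forces x5=F; simplify:
  drop 5 from [5, -6] -> [-6]
  satisfied 2 clause(s); 2 remain; assigned so far: [1, 3, 5]
unit clause [-6] forces x6=F; simplify:
  satisfied 1 clause(s); 1 remain; assigned so far: [1, 3, 5, 6]

Answer: 1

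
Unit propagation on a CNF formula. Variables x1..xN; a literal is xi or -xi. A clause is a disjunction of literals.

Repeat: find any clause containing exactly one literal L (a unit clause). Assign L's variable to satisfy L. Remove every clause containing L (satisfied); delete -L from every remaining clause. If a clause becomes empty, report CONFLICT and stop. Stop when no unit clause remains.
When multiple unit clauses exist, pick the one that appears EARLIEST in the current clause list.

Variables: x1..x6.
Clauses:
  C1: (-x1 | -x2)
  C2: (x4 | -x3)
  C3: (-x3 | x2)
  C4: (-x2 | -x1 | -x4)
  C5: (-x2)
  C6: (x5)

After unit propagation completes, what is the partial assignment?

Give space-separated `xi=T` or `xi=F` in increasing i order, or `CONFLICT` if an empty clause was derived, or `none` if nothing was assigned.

unit clause [-2] forces x2=F; simplify:
  drop 2 from [-3, 2] -> [-3]
  satisfied 3 clause(s); 3 remain; assigned so far: [2]
unit clause [-3] forces x3=F; simplify:
  satisfied 2 clause(s); 1 remain; assigned so far: [2, 3]
unit clause [5] forces x5=T; simplify:
  satisfied 1 clause(s); 0 remain; assigned so far: [2, 3, 5]

Answer: x2=F x3=F x5=T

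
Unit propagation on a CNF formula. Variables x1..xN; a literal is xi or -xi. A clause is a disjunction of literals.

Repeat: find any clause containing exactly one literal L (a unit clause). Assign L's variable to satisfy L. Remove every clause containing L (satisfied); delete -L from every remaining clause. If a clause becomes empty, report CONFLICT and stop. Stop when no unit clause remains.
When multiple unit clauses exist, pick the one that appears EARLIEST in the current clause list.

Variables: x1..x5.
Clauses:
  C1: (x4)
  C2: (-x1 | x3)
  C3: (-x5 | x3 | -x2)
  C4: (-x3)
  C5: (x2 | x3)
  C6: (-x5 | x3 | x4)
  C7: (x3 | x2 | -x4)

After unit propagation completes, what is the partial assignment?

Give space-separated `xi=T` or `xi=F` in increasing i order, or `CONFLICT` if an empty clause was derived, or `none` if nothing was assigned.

Answer: x1=F x2=T x3=F x4=T x5=F

Derivation:
unit clause [4] forces x4=T; simplify:
  drop -4 from [3, 2, -4] -> [3, 2]
  satisfied 2 clause(s); 5 remain; assigned so far: [4]
unit clause [-3] forces x3=F; simplify:
  drop 3 from [-1, 3] -> [-1]
  drop 3 from [-5, 3, -2] -> [-5, -2]
  drop 3 from [2, 3] -> [2]
  drop 3 from [3, 2] -> [2]
  satisfied 1 clause(s); 4 remain; assigned so far: [3, 4]
unit clause [-1] forces x1=F; simplify:
  satisfied 1 clause(s); 3 remain; assigned so far: [1, 3, 4]
unit clause [2] forces x2=T; simplify:
  drop -2 from [-5, -2] -> [-5]
  satisfied 2 clause(s); 1 remain; assigned so far: [1, 2, 3, 4]
unit clause [-5] forces x5=F; simplify:
  satisfied 1 clause(s); 0 remain; assigned so far: [1, 2, 3, 4, 5]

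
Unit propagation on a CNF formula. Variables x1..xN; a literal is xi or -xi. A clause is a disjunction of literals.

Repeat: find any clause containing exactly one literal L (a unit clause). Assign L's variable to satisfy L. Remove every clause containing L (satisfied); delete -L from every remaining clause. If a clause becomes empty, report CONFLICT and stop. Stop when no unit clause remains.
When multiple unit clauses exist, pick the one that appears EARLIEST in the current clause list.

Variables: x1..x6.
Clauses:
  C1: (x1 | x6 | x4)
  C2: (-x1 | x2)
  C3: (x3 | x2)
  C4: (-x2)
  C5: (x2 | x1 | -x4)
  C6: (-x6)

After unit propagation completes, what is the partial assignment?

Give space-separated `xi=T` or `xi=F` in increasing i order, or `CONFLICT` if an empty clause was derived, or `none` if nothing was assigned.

unit clause [-2] forces x2=F; simplify:
  drop 2 from [-1, 2] -> [-1]
  drop 2 from [3, 2] -> [3]
  drop 2 from [2, 1, -4] -> [1, -4]
  satisfied 1 clause(s); 5 remain; assigned so far: [2]
unit clause [-1] forces x1=F; simplify:
  drop 1 from [1, 6, 4] -> [6, 4]
  drop 1 from [1, -4] -> [-4]
  satisfied 1 clause(s); 4 remain; assigned so far: [1, 2]
unit clause [3] forces x3=T; simplify:
  satisfied 1 clause(s); 3 remain; assigned so far: [1, 2, 3]
unit clause [-4] forces x4=F; simplify:
  drop 4 from [6, 4] -> [6]
  satisfied 1 clause(s); 2 remain; assigned so far: [1, 2, 3, 4]
unit clause [6] forces x6=T; simplify:
  drop -6 from [-6] -> [] (empty!)
  satisfied 1 clause(s); 1 remain; assigned so far: [1, 2, 3, 4, 6]
CONFLICT (empty clause)

Answer: CONFLICT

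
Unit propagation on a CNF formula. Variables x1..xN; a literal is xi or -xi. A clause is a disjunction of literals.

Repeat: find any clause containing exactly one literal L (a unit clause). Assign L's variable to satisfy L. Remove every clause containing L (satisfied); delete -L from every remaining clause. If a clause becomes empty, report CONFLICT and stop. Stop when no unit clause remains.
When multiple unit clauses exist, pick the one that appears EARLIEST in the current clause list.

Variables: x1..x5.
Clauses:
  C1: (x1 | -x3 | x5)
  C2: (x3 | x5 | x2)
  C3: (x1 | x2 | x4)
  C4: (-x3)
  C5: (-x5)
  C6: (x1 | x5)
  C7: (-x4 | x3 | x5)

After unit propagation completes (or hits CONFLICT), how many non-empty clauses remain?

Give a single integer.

Answer: 0

Derivation:
unit clause [-3] forces x3=F; simplify:
  drop 3 from [3, 5, 2] -> [5, 2]
  drop 3 from [-4, 3, 5] -> [-4, 5]
  satisfied 2 clause(s); 5 remain; assigned so far: [3]
unit clause [-5] forces x5=F; simplify:
  drop 5 from [5, 2] -> [2]
  drop 5 from [1, 5] -> [1]
  drop 5 from [-4, 5] -> [-4]
  satisfied 1 clause(s); 4 remain; assigned so far: [3, 5]
unit clause [2] forces x2=T; simplify:
  satisfied 2 clause(s); 2 remain; assigned so far: [2, 3, 5]
unit clause [1] forces x1=T; simplify:
  satisfied 1 clause(s); 1 remain; assigned so far: [1, 2, 3, 5]
unit clause [-4] forces x4=F; simplify:
  satisfied 1 clause(s); 0 remain; assigned so far: [1, 2, 3, 4, 5]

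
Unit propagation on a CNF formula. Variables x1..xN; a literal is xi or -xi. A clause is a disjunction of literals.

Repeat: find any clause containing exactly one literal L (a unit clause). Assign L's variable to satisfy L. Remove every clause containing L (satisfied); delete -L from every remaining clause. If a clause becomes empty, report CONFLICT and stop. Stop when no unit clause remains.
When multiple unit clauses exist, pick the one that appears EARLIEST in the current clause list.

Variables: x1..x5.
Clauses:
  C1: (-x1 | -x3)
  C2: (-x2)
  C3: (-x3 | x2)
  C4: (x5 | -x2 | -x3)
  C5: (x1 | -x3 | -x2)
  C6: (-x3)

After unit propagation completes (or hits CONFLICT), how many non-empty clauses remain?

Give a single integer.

unit clause [-2] forces x2=F; simplify:
  drop 2 from [-3, 2] -> [-3]
  satisfied 3 clause(s); 3 remain; assigned so far: [2]
unit clause [-3] forces x3=F; simplify:
  satisfied 3 clause(s); 0 remain; assigned so far: [2, 3]

Answer: 0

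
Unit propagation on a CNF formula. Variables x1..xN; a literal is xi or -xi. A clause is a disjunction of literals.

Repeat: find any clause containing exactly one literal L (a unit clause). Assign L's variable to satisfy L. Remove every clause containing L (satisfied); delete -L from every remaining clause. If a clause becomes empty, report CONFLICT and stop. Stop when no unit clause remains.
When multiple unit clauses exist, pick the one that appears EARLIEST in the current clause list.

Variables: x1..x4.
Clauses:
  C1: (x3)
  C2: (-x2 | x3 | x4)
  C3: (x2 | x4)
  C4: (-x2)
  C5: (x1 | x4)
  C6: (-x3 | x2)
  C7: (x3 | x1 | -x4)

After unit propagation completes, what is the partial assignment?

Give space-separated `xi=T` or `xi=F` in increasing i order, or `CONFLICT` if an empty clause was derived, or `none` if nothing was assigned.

unit clause [3] forces x3=T; simplify:
  drop -3 from [-3, 2] -> [2]
  satisfied 3 clause(s); 4 remain; assigned so far: [3]
unit clause [-2] forces x2=F; simplify:
  drop 2 from [2, 4] -> [4]
  drop 2 from [2] -> [] (empty!)
  satisfied 1 clause(s); 3 remain; assigned so far: [2, 3]
CONFLICT (empty clause)

Answer: CONFLICT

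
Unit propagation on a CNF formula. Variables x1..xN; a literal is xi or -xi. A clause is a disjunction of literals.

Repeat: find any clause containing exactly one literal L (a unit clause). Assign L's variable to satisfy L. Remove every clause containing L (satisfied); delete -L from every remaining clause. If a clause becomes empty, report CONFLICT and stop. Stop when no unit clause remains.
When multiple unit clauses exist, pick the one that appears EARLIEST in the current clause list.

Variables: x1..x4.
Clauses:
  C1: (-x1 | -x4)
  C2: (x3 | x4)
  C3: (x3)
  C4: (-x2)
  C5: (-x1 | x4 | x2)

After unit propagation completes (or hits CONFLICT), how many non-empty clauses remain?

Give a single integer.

Answer: 2

Derivation:
unit clause [3] forces x3=T; simplify:
  satisfied 2 clause(s); 3 remain; assigned so far: [3]
unit clause [-2] forces x2=F; simplify:
  drop 2 from [-1, 4, 2] -> [-1, 4]
  satisfied 1 clause(s); 2 remain; assigned so far: [2, 3]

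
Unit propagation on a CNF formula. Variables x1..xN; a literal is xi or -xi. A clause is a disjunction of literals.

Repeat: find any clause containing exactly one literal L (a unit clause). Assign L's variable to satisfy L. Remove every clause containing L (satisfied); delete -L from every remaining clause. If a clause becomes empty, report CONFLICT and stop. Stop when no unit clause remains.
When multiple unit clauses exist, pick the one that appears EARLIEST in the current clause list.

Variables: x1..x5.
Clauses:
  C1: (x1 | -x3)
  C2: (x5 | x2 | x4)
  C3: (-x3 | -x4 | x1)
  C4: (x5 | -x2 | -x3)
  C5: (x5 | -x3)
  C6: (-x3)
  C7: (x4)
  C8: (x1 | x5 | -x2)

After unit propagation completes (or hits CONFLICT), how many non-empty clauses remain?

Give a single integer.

unit clause [-3] forces x3=F; simplify:
  satisfied 5 clause(s); 3 remain; assigned so far: [3]
unit clause [4] forces x4=T; simplify:
  satisfied 2 clause(s); 1 remain; assigned so far: [3, 4]

Answer: 1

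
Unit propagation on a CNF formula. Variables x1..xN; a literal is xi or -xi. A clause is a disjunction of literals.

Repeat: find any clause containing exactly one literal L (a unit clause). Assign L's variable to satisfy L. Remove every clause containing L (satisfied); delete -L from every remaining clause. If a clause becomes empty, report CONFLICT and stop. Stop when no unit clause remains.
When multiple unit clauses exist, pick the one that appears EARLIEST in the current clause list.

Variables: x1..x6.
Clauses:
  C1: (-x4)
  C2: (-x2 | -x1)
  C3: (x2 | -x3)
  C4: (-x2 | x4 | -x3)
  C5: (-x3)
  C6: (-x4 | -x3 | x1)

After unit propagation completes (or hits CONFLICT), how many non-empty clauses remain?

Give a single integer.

Answer: 1

Derivation:
unit clause [-4] forces x4=F; simplify:
  drop 4 from [-2, 4, -3] -> [-2, -3]
  satisfied 2 clause(s); 4 remain; assigned so far: [4]
unit clause [-3] forces x3=F; simplify:
  satisfied 3 clause(s); 1 remain; assigned so far: [3, 4]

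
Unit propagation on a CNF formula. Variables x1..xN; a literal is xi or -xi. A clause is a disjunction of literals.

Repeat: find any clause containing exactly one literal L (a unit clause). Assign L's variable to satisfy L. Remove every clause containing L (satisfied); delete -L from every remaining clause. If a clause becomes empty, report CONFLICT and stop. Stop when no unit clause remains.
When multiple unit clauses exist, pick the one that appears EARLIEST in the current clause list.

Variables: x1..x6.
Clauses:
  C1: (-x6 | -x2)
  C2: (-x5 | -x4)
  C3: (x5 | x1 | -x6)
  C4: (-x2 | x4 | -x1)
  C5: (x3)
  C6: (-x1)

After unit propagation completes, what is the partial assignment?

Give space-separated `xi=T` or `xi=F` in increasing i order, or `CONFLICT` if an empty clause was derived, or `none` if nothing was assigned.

unit clause [3] forces x3=T; simplify:
  satisfied 1 clause(s); 5 remain; assigned so far: [3]
unit clause [-1] forces x1=F; simplify:
  drop 1 from [5, 1, -6] -> [5, -6]
  satisfied 2 clause(s); 3 remain; assigned so far: [1, 3]

Answer: x1=F x3=T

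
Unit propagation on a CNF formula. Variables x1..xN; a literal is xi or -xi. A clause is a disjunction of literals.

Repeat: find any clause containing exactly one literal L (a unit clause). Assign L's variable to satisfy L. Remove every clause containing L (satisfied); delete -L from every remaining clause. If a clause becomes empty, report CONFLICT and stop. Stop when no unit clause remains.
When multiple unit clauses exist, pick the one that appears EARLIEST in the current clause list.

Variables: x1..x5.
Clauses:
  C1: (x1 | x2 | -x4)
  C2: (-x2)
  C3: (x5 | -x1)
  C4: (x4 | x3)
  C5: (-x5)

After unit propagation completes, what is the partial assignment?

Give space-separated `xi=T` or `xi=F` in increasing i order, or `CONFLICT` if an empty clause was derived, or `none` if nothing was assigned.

unit clause [-2] forces x2=F; simplify:
  drop 2 from [1, 2, -4] -> [1, -4]
  satisfied 1 clause(s); 4 remain; assigned so far: [2]
unit clause [-5] forces x5=F; simplify:
  drop 5 from [5, -1] -> [-1]
  satisfied 1 clause(s); 3 remain; assigned so far: [2, 5]
unit clause [-1] forces x1=F; simplify:
  drop 1 from [1, -4] -> [-4]
  satisfied 1 clause(s); 2 remain; assigned so far: [1, 2, 5]
unit clause [-4] forces x4=F; simplify:
  drop 4 from [4, 3] -> [3]
  satisfied 1 clause(s); 1 remain; assigned so far: [1, 2, 4, 5]
unit clause [3] forces x3=T; simplify:
  satisfied 1 clause(s); 0 remain; assigned so far: [1, 2, 3, 4, 5]

Answer: x1=F x2=F x3=T x4=F x5=F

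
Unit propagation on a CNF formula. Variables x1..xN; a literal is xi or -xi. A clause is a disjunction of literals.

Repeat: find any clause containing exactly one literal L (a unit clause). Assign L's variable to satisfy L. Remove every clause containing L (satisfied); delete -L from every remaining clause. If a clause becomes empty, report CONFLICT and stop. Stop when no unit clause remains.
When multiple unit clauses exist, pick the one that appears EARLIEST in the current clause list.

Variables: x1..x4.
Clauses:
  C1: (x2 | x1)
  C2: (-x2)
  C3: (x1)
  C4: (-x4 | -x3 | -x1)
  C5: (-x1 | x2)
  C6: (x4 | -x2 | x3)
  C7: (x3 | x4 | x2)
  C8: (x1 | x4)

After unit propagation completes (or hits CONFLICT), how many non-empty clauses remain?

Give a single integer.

Answer: 2

Derivation:
unit clause [-2] forces x2=F; simplify:
  drop 2 from [2, 1] -> [1]
  drop 2 from [-1, 2] -> [-1]
  drop 2 from [3, 4, 2] -> [3, 4]
  satisfied 2 clause(s); 6 remain; assigned so far: [2]
unit clause [1] forces x1=T; simplify:
  drop -1 from [-4, -3, -1] -> [-4, -3]
  drop -1 from [-1] -> [] (empty!)
  satisfied 3 clause(s); 3 remain; assigned so far: [1, 2]
CONFLICT (empty clause)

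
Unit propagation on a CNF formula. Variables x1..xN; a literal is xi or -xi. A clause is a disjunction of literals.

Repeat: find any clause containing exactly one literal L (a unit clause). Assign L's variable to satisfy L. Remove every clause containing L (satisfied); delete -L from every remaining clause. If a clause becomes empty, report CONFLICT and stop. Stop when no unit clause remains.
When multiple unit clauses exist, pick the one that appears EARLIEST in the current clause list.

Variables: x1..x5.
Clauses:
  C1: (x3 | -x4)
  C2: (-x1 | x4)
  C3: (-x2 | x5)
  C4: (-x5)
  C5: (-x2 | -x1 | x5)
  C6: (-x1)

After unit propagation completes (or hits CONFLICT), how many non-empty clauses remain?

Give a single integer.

Answer: 1

Derivation:
unit clause [-5] forces x5=F; simplify:
  drop 5 from [-2, 5] -> [-2]
  drop 5 from [-2, -1, 5] -> [-2, -1]
  satisfied 1 clause(s); 5 remain; assigned so far: [5]
unit clause [-2] forces x2=F; simplify:
  satisfied 2 clause(s); 3 remain; assigned so far: [2, 5]
unit clause [-1] forces x1=F; simplify:
  satisfied 2 clause(s); 1 remain; assigned so far: [1, 2, 5]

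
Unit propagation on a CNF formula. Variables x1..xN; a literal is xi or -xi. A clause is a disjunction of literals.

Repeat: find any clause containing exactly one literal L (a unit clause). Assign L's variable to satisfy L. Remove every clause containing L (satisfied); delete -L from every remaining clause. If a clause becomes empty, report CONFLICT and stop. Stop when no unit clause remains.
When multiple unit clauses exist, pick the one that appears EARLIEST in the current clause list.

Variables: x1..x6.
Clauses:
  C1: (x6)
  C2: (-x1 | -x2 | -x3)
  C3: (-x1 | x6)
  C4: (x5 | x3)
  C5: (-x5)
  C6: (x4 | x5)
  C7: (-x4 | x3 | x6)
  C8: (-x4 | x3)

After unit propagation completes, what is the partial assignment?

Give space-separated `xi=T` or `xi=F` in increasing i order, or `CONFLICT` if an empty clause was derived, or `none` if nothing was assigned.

Answer: x3=T x4=T x5=F x6=T

Derivation:
unit clause [6] forces x6=T; simplify:
  satisfied 3 clause(s); 5 remain; assigned so far: [6]
unit clause [-5] forces x5=F; simplify:
  drop 5 from [5, 3] -> [3]
  drop 5 from [4, 5] -> [4]
  satisfied 1 clause(s); 4 remain; assigned so far: [5, 6]
unit clause [3] forces x3=T; simplify:
  drop -3 from [-1, -2, -3] -> [-1, -2]
  satisfied 2 clause(s); 2 remain; assigned so far: [3, 5, 6]
unit clause [4] forces x4=T; simplify:
  satisfied 1 clause(s); 1 remain; assigned so far: [3, 4, 5, 6]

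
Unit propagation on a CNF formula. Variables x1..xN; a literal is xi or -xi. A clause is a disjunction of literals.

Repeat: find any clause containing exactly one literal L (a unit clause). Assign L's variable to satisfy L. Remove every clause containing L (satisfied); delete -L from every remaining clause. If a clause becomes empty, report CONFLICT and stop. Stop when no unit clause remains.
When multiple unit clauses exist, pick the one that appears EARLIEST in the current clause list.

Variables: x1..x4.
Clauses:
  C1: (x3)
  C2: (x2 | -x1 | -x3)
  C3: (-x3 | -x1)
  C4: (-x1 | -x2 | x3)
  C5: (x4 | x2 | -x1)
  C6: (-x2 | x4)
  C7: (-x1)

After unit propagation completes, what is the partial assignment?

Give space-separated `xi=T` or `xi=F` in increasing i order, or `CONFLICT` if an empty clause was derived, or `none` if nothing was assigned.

Answer: x1=F x3=T

Derivation:
unit clause [3] forces x3=T; simplify:
  drop -3 from [2, -1, -3] -> [2, -1]
  drop -3 from [-3, -1] -> [-1]
  satisfied 2 clause(s); 5 remain; assigned so far: [3]
unit clause [-1] forces x1=F; simplify:
  satisfied 4 clause(s); 1 remain; assigned so far: [1, 3]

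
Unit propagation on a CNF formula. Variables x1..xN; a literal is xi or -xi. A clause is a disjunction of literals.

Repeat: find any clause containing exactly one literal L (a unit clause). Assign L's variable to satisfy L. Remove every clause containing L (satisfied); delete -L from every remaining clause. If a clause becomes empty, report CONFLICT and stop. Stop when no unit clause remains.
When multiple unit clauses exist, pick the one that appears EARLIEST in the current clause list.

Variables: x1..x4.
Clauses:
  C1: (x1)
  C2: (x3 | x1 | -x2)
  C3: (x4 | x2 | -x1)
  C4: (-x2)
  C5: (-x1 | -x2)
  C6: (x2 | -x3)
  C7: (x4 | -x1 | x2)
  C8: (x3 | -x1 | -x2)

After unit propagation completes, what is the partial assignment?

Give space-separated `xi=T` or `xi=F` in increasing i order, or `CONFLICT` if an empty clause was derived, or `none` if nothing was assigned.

Answer: x1=T x2=F x3=F x4=T

Derivation:
unit clause [1] forces x1=T; simplify:
  drop -1 from [4, 2, -1] -> [4, 2]
  drop -1 from [-1, -2] -> [-2]
  drop -1 from [4, -1, 2] -> [4, 2]
  drop -1 from [3, -1, -2] -> [3, -2]
  satisfied 2 clause(s); 6 remain; assigned so far: [1]
unit clause [-2] forces x2=F; simplify:
  drop 2 from [4, 2] -> [4]
  drop 2 from [2, -3] -> [-3]
  drop 2 from [4, 2] -> [4]
  satisfied 3 clause(s); 3 remain; assigned so far: [1, 2]
unit clause [4] forces x4=T; simplify:
  satisfied 2 clause(s); 1 remain; assigned so far: [1, 2, 4]
unit clause [-3] forces x3=F; simplify:
  satisfied 1 clause(s); 0 remain; assigned so far: [1, 2, 3, 4]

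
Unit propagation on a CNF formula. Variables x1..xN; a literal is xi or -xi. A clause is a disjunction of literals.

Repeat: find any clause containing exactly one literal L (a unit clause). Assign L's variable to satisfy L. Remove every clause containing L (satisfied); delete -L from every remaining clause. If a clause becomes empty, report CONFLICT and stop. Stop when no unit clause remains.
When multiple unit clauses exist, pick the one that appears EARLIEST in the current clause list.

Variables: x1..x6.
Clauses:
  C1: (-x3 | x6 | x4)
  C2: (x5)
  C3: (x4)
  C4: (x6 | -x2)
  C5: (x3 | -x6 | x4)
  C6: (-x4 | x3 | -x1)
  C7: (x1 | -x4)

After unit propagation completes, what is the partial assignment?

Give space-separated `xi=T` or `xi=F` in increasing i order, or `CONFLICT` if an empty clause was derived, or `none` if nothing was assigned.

Answer: x1=T x3=T x4=T x5=T

Derivation:
unit clause [5] forces x5=T; simplify:
  satisfied 1 clause(s); 6 remain; assigned so far: [5]
unit clause [4] forces x4=T; simplify:
  drop -4 from [-4, 3, -1] -> [3, -1]
  drop -4 from [1, -4] -> [1]
  satisfied 3 clause(s); 3 remain; assigned so far: [4, 5]
unit clause [1] forces x1=T; simplify:
  drop -1 from [3, -1] -> [3]
  satisfied 1 clause(s); 2 remain; assigned so far: [1, 4, 5]
unit clause [3] forces x3=T; simplify:
  satisfied 1 clause(s); 1 remain; assigned so far: [1, 3, 4, 5]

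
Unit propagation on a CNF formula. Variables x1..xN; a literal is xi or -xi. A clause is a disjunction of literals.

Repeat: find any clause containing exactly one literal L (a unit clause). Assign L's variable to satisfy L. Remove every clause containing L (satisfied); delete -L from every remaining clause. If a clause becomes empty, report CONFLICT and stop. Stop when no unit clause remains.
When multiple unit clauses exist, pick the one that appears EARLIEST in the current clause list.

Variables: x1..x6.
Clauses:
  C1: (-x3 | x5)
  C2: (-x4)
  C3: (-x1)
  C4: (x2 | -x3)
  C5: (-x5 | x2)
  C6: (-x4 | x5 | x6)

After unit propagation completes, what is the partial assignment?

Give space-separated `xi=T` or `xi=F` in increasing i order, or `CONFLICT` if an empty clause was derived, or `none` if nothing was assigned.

unit clause [-4] forces x4=F; simplify:
  satisfied 2 clause(s); 4 remain; assigned so far: [4]
unit clause [-1] forces x1=F; simplify:
  satisfied 1 clause(s); 3 remain; assigned so far: [1, 4]

Answer: x1=F x4=F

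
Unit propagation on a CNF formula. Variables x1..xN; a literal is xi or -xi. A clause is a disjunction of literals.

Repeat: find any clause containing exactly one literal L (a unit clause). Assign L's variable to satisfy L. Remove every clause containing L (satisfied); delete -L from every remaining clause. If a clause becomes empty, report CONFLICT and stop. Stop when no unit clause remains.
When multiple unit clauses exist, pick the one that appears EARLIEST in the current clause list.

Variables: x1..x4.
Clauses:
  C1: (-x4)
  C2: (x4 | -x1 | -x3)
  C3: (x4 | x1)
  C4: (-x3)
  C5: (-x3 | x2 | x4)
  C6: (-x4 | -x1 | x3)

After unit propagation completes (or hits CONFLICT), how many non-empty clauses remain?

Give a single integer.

Answer: 0

Derivation:
unit clause [-4] forces x4=F; simplify:
  drop 4 from [4, -1, -3] -> [-1, -3]
  drop 4 from [4, 1] -> [1]
  drop 4 from [-3, 2, 4] -> [-3, 2]
  satisfied 2 clause(s); 4 remain; assigned so far: [4]
unit clause [1] forces x1=T; simplify:
  drop -1 from [-1, -3] -> [-3]
  satisfied 1 clause(s); 3 remain; assigned so far: [1, 4]
unit clause [-3] forces x3=F; simplify:
  satisfied 3 clause(s); 0 remain; assigned so far: [1, 3, 4]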